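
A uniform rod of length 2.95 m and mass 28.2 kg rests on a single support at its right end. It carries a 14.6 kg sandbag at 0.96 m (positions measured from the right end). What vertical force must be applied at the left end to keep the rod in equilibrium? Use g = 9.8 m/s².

F ≈ 185 N

About the right end:
Beam weight: 28.2 × 9.8 = 276.4 N down at 1.475 m → arm 1.475 m, τ = 276.4 × 1.475 = 407.7 N·m counterclockwise.
Sandbag: 14.6 × 9.8 = 143.1 N down at 0.96 m → arm 0.96 m, τ = 143.1 × 0.96 = 137.4 N·m counterclockwise.
Net moment of the loads = 545.1 N·m counterclockwise.
The upward force F acts at the left end, arm 2.95 m, giving F × 2.95 clockwise.
For rotational equilibrium, F × 2.95 = 545.1, so F = 545.1 / 2.95 = 185 N.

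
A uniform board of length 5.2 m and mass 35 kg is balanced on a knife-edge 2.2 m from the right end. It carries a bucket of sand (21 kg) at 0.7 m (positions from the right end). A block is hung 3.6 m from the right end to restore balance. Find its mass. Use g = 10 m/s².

m ≈ 12.5 kg

Taking torques about the knife-edge (at 2.2 m from the right end):
Beam weight: 35 × 10 = 350 N down at 2.6 m → arm 0.4 m, τ = 350 × 0.4 = 140 N·m counterclockwise.
Bucket of sand: 21 × 10 = 210 N down at 0.7 m → arm 1.5 m, τ = 210 × 1.5 = 315 N·m clockwise.
Net moment of known loads = 175 N·m clockwise.
An unknown mass m at 3.6 m has arm 1.4 m; its moment is m·g·1.4 counterclockwise.
Setting net torque to zero: m × 10 × 1.4 = 175 → m = 175 / (10 × 1.4) = 12.5 kg.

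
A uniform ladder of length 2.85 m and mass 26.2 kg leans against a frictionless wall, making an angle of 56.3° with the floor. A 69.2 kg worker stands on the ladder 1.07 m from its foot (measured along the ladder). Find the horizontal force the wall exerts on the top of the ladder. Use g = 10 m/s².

Sum moments about the foot of the ladder (the floor normal and friction both act there and drop out).
Ladder weight 26.2×10 = 262 N acts at 1.425 m along the ladder; its horizontal arm is 1.425·cos56.3° = 0.7907 m → τ = 207.2 N·m clockwise.
Worker: 69.2×10 = 692 N at 1.07 m → arm 0.5937 m → τ = 410.8 N·m clockwise.
Wall normal N acts horizontally at the top; its moment arm is the height L sinθ = 2.85·sin56.3° = 2.371 m, counterclockwise.
For rotational equilibrium, N × 2.371 = 618, so N = 261 N.

N_wall ≈ 261 N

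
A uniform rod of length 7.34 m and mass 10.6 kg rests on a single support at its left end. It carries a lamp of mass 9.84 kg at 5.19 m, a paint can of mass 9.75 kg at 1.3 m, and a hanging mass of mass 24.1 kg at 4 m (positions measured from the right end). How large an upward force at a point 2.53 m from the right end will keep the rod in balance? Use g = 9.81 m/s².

F ≈ 407 N

About the left end:
Beam weight: 10.6 × 9.81 = 104 N down at 3.67 m → arm 3.67 m, τ = 104 × 3.67 = 381.7 N·m clockwise.
Lamp: 9.84 × 9.81 = 96.53 N down at 5.19 m → arm 2.15 m, τ = 96.53 × 2.15 = 207.5 N·m clockwise.
Paint can: 9.75 × 9.81 = 95.65 N down at 1.3 m → arm 6.04 m, τ = 95.65 × 6.04 = 577.7 N·m clockwise.
Hanging mass: 24.1 × 9.81 = 236.4 N down at 4 m → arm 3.34 m, τ = 236.4 × 3.34 = 789.6 N·m clockwise.
Net moment of the loads = 1956 N·m clockwise.
The upward force F acts at a point 2.53 m from the right end, arm 4.81 m, giving F × 4.81 counterclockwise.
Balancing moments: F × 4.81 = 1956, giving F = 1956 / 4.81 = 407 N.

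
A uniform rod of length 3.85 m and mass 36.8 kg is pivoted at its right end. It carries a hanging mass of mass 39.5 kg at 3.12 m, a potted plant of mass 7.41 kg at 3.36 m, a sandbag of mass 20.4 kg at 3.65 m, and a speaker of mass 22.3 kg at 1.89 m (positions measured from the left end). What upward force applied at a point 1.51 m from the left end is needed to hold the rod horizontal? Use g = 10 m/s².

F ≈ 646 N

Taking torques about the right end:
Beam weight: 36.8 × 10 = 368 N down at 1.925 m → arm 1.925 m, τ = 368 × 1.925 = 708.4 N·m counterclockwise.
Hanging mass: 39.5 × 10 = 395 N down at 3.12 m → arm 0.73 m, τ = 395 × 0.73 = 288.3 N·m counterclockwise.
Potted plant: 7.41 × 10 = 74.1 N down at 3.36 m → arm 0.49 m, τ = 74.1 × 0.49 = 36.31 N·m counterclockwise.
Sandbag: 20.4 × 10 = 204 N down at 3.65 m → arm 0.2 m, τ = 204 × 0.2 = 40.8 N·m counterclockwise.
Speaker: 22.3 × 10 = 223 N down at 1.89 m → arm 1.96 m, τ = 223 × 1.96 = 437.1 N·m counterclockwise.
Net moment of the loads = 1511 N·m counterclockwise.
The upward force F acts at a point 1.51 m from the left end, arm 2.34 m, giving F × 2.34 clockwise.
Στ = 0 ⇒ F × 2.34 = 1511 ⇒ F = 1511 / 2.34 = 646 N.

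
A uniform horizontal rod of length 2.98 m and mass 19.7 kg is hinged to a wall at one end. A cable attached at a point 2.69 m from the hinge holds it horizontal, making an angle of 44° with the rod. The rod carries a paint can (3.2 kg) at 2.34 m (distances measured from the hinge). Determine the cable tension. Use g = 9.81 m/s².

Choose the hinge as the axis so the unknown hinge reaction has zero arm there.
Beam weight: 19.7 × 9.81 = 193.3 N down at 1.49 m → arm 1.49 m, τ = 193.3 × 1.49 = 288 N·m clockwise.
Paint can: 3.2 × 9.81 = 31.39 N down at 2.34 m → arm 2.34 m, τ = 31.39 × 2.34 = 73.45 N·m clockwise.
Total clockwise load moment = 361.4 N·m.
The cable tension T acts at 2.69 m; only its component perpendicular to the rod, T sinθ, produces torque. sin 44° = 0.6947.
Setting net torque to zero: T × 2.69 × 0.6947 = 361.4 → T = 361.4 / 1.869 = 193 N.

T ≈ 193 N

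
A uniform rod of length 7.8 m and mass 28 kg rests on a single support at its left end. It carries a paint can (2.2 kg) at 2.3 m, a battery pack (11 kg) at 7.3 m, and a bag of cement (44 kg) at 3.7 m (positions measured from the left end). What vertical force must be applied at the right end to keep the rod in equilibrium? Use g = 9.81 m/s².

F ≈ 449 N

Choose the left end as the axis so the unknown pivot reaction has zero arm there.
Beam weight: 28 × 9.81 = 274.7 N down at 3.9 m → arm 3.9 m, τ = 274.7 × 3.9 = 1071 N·m clockwise.
Paint can: 2.2 × 9.81 = 21.58 N down at 2.3 m → arm 2.3 m, τ = 21.58 × 2.3 = 49.63 N·m clockwise.
Battery pack: 11 × 9.81 = 107.9 N down at 7.3 m → arm 7.3 m, τ = 107.9 × 7.3 = 787.7 N·m clockwise.
Bag of cement: 44 × 9.81 = 431.6 N down at 3.7 m → arm 3.7 m, τ = 431.6 × 3.7 = 1597 N·m clockwise.
Net moment of the loads = 3505 N·m clockwise.
The upward force F acts at the right end, arm 7.8 m, giving F × 7.8 counterclockwise.
Balancing moments: F × 7.8 = 3505, giving F = 3505 / 7.8 = 449 N.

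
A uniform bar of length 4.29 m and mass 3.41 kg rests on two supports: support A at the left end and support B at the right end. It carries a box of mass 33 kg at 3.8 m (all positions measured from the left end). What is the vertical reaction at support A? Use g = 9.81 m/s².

About support B:
Beam weight: 3.41 × 9.81 = 33.45 N down at 2.145 m → arm 2.145 m, τ = 33.45 × 2.145 = 71.75 N·m counterclockwise.
Box: 33 × 9.81 = 323.7 N down at 3.8 m → arm 0.49 m, τ = 323.7 × 0.49 = 158.6 N·m counterclockwise.
Net load moment about support B = 230.3 N·m counterclockwise.
Reaction R at support A is upward at 0 m, arm 4.29 m → moment R × 4.29 clockwise.
Στ = 0 ⇒ R × 4.29 = 230.3 ⇒ R = 53.7 N.

R_A ≈ 53.7 N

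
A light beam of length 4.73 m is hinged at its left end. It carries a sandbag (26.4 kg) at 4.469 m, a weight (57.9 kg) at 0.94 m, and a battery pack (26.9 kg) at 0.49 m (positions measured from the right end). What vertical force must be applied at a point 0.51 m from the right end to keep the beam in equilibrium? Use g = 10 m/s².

F ≈ 807 N

Take moments about the left end.
Sandbag: 26.4 × 10 = 264 N down at 4.469 m → arm 0.261 m, τ = 264 × 0.261 = 68.9 N·m clockwise.
Weight: 57.9 × 10 = 579 N down at 0.94 m → arm 3.79 m, τ = 579 × 3.79 = 2194 N·m clockwise.
Battery pack: 26.9 × 10 = 269 N down at 0.49 m → arm 4.24 m, τ = 269 × 4.24 = 1141 N·m clockwise.
Net moment of the loads = 3404 N·m clockwise.
The upward force F acts at a point 0.51 m from the right end, arm 4.22 m, giving F × 4.22 counterclockwise.
Setting net torque to zero: F × 4.22 = 3404 → F = 3404 / 4.22 = 807 N.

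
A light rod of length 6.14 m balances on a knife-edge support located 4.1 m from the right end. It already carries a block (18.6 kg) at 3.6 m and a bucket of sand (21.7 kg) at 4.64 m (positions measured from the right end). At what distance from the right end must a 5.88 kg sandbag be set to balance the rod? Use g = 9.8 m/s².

Take moments about the knife-edge support (at 4.1 m from the right end).
Block: 18.6 × 9.8 = 182.3 N down at 3.6 m → arm 0.5 m, τ = 182.3 × 0.5 = 91.15 N·m clockwise.
Bucket of sand: 21.7 × 9.8 = 212.7 N down at 4.64 m → arm 0.54 m, τ = 212.7 × 0.54 = 114.9 N·m counterclockwise.
Net moment of existing loads = 23.75 N·m counterclockwise.
The sandbag weighs 5.88 × 9.8 = 57.62 N and must supply an equal clockwise moment, so its lever arm about the knife-edge support is 23.75 / 57.62 = 0.412 m.
That puts it at 4.1 − 0.412 = 3.69 m from the right end.

x ≈ 3.69 m from the right end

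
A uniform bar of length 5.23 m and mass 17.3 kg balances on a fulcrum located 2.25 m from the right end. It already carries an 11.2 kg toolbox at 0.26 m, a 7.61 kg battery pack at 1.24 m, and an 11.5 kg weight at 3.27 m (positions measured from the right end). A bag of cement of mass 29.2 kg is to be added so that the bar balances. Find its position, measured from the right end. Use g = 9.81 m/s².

Taking torques about the fulcrum (at 2.25 m from the right end):
Beam weight: 17.3 × 9.81 = 169.7 N down at 2.615 m → arm 0.365 m, τ = 169.7 × 0.365 = 61.94 N·m counterclockwise.
Toolbox: 11.2 × 9.81 = 109.9 N down at 0.26 m → arm 1.99 m, τ = 109.9 × 1.99 = 218.7 N·m clockwise.
Battery pack: 7.61 × 9.81 = 74.65 N down at 1.24 m → arm 1.01 m, τ = 74.65 × 1.01 = 75.4 N·m clockwise.
Weight: 11.5 × 9.81 = 112.8 N down at 3.27 m → arm 1.02 m, τ = 112.8 × 1.02 = 115.1 N·m counterclockwise.
Net moment of existing loads = 117.1 N·m clockwise.
The bag of cement weighs 29.2 × 9.81 = 286.5 N and must supply an equal counterclockwise moment, so its lever arm about the fulcrum is 117.1 / 286.5 = 0.409 m.
That puts it at 2.25 + 0.409 = 2.66 m from the right end.

x ≈ 2.66 m from the right end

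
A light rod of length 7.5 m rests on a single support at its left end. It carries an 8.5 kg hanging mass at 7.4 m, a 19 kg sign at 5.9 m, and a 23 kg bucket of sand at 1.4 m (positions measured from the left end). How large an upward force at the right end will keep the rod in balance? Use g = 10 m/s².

Take moments about the left end.
Hanging mass: 8.5 × 10 = 85 N down at 7.4 m → arm 7.4 m, τ = 85 × 7.4 = 629 N·m clockwise.
Sign: 19 × 10 = 190 N down at 5.9 m → arm 5.9 m, τ = 190 × 5.9 = 1121 N·m clockwise.
Bucket of sand: 23 × 10 = 230 N down at 1.4 m → arm 1.4 m, τ = 230 × 1.4 = 322 N·m clockwise.
Net moment of the loads = 2072 N·m clockwise.
The upward force F acts at the right end, arm 7.5 m, giving F × 7.5 counterclockwise.
Balancing moments: F × 7.5 = 2072, giving F = 2072 / 7.5 = 276 N.

F ≈ 276 N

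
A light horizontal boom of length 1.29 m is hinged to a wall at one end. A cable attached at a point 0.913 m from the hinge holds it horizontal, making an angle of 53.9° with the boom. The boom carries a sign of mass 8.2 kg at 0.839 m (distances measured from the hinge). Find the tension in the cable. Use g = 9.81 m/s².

T ≈ 91.5 N

Take moments about the hinge.
Sign: 8.2 × 9.81 = 80.44 N down at 0.839 m → arm 0.839 m, τ = 80.44 × 0.839 = 67.49 N·m clockwise.
Total clockwise load moment = 67.49 N·m.
The cable tension T acts at 0.913 m; only its component perpendicular to the boom, T sinθ, produces torque. sin 53.9° = 0.808.
For rotational equilibrium, T × 0.913 × 0.808 = 67.49, so T = 67.49 / 0.7377 = 91.5 N.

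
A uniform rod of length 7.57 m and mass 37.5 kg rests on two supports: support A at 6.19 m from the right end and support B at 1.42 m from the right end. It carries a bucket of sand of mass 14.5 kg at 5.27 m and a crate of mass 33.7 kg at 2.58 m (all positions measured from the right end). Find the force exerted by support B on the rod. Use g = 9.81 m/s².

R_B ≈ 463 N

About support A:
Beam weight: 37.5 × 9.81 = 367.9 N down at 3.785 m → arm 2.405 m, τ = 367.9 × 2.405 = 884.8 N·m clockwise.
Bucket of sand: 14.5 × 9.81 = 142.2 N down at 5.27 m → arm 0.92 m, τ = 142.2 × 0.92 = 130.8 N·m clockwise.
Crate: 33.7 × 9.81 = 330.6 N down at 2.58 m → arm 3.61 m, τ = 330.6 × 3.61 = 1193 N·m clockwise.
Net load moment about support A = 2209 N·m clockwise.
Reaction R at support B is upward at 1.42 m, arm 4.77 m → moment R × 4.77 counterclockwise.
For rotational equilibrium, R × 4.77 = 2209, so R = 463 N.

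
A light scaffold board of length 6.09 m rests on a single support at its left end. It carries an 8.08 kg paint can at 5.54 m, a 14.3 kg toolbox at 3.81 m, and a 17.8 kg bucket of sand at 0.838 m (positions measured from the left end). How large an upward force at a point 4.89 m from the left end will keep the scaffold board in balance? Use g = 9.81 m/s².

Choose the left end as the axis so the unknown pivot reaction has zero arm there.
Paint can: 8.08 × 9.81 = 79.26 N down at 5.54 m → arm 5.54 m, τ = 79.26 × 5.54 = 439.1 N·m clockwise.
Toolbox: 14.3 × 9.81 = 140.3 N down at 3.81 m → arm 3.81 m, τ = 140.3 × 3.81 = 534.5 N·m clockwise.
Bucket of sand: 17.8 × 9.81 = 174.6 N down at 0.838 m → arm 0.838 m, τ = 174.6 × 0.838 = 146.3 N·m clockwise.
Net moment of the loads = 1120 N·m clockwise.
The upward force F acts at a point 4.89 m from the left end, arm 4.89 m, giving F × 4.89 counterclockwise.
Setting net torque to zero: F × 4.89 = 1120 → F = 1120 / 4.89 = 229 N.

F ≈ 229 N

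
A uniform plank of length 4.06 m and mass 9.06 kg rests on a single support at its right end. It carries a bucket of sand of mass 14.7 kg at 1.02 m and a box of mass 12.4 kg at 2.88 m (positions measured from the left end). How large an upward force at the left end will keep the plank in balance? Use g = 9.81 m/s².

F ≈ 188 N

Taking torques about the right end:
Beam weight: 9.06 × 9.81 = 88.88 N down at 2.03 m → arm 2.03 m, τ = 88.88 × 2.03 = 180.4 N·m counterclockwise.
Bucket of sand: 14.7 × 9.81 = 144.2 N down at 1.02 m → arm 3.04 m, τ = 144.2 × 3.04 = 438.4 N·m counterclockwise.
Box: 12.4 × 9.81 = 121.6 N down at 2.88 m → arm 1.18 m, τ = 121.6 × 1.18 = 143.5 N·m counterclockwise.
Net moment of the loads = 762.3 N·m counterclockwise.
The upward force F acts at the left end, arm 4.06 m, giving F × 4.06 clockwise.
For rotational equilibrium, F × 4.06 = 762.3, so F = 762.3 / 4.06 = 188 N.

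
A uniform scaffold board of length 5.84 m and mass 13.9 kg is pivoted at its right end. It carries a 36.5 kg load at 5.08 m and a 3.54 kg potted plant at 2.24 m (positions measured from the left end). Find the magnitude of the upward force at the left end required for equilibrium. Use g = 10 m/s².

F ≈ 139 N

Taking torques about the right end:
Beam weight: 13.9 × 10 = 139 N down at 2.92 m → arm 2.92 m, τ = 139 × 2.92 = 405.9 N·m counterclockwise.
Load: 36.5 × 10 = 365 N down at 5.08 m → arm 0.76 m, τ = 365 × 0.76 = 277.4 N·m counterclockwise.
Potted plant: 3.54 × 10 = 35.4 N down at 2.24 m → arm 3.6 m, τ = 35.4 × 3.6 = 127.4 N·m counterclockwise.
Net moment of the loads = 810.7 N·m counterclockwise.
The upward force F acts at the left end, arm 5.84 m, giving F × 5.84 clockwise.
Στ = 0 ⇒ F × 5.84 = 810.7 ⇒ F = 810.7 / 5.84 = 139 N.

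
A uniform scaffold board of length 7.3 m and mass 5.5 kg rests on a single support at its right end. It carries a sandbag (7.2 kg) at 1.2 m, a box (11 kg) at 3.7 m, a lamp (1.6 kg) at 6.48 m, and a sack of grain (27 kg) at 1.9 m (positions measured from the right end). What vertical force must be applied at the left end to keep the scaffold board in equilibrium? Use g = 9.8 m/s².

F ≈ 176 N

Sum moments about the right end (the unknown pivot reaction has zero arm there).
Beam weight: 5.5 × 9.8 = 53.9 N down at 3.65 m → arm 3.65 m, τ = 53.9 × 3.65 = 196.7 N·m counterclockwise.
Sandbag: 7.2 × 9.8 = 70.56 N down at 1.2 m → arm 1.2 m, τ = 70.56 × 1.2 = 84.67 N·m counterclockwise.
Box: 11 × 9.8 = 107.8 N down at 3.7 m → arm 3.7 m, τ = 107.8 × 3.7 = 398.9 N·m counterclockwise.
Lamp: 1.6 × 9.8 = 15.68 N down at 6.48 m → arm 6.48 m, τ = 15.68 × 6.48 = 101.6 N·m counterclockwise.
Sack of grain: 27 × 9.8 = 264.6 N down at 1.9 m → arm 1.9 m, τ = 264.6 × 1.9 = 502.7 N·m counterclockwise.
Net moment of the loads = 1285 N·m counterclockwise.
The upward force F acts at the left end, arm 7.3 m, giving F × 7.3 clockwise.
Στ = 0 ⇒ F × 7.3 = 1285 ⇒ F = 1285 / 7.3 = 176 N.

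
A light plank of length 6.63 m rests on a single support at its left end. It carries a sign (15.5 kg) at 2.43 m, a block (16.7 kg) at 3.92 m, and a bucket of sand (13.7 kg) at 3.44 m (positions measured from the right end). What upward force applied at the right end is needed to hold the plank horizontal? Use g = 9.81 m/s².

F ≈ 228 N

About the left end:
Sign: 15.5 × 9.81 = 152.1 N down at 2.43 m → arm 4.2 m, τ = 152.1 × 4.2 = 638.8 N·m clockwise.
Block: 16.7 × 9.81 = 163.8 N down at 3.92 m → arm 2.71 m, τ = 163.8 × 2.71 = 443.9 N·m clockwise.
Bucket of sand: 13.7 × 9.81 = 134.4 N down at 3.44 m → arm 3.19 m, τ = 134.4 × 3.19 = 428.7 N·m clockwise.
Net moment of the loads = 1511 N·m clockwise.
The upward force F acts at the right end, arm 6.63 m, giving F × 6.63 counterclockwise.
For rotational equilibrium, F × 6.63 = 1511, so F = 1511 / 6.63 = 228 N.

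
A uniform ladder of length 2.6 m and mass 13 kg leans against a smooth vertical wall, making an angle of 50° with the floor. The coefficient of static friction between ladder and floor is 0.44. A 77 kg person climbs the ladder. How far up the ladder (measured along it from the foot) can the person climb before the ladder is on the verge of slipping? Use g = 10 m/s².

Taking torques about the foot of the ladder:
Ladder weight 13×10 = 130 N acts at 1.3 m along the ladder; its horizontal arm is 1.3·cos50° = 0.8356 m → τ = 108.6 N·m clockwise.
Person weight 77×10 = 770 N at distance d → arm d·cos50° → τ = 770·d·0.6428 clockwise.
Wall normal N at the top has arm L sinθ = 1.992 m counterclockwise, so Στ = 0 gives N·1.992 = 108.6 + 495·d.
ΣFy = 0 ⇒ N_floor = 900 N, so the maximum friction is μ_s·N_floor = 0.44×900 = 396 N. ΣFx = 0 ⇒ N_wall = f, so at the slipping point N = 396 N.
Substituting: 396×1.992 = 108.6 + 495·d ⇒ d = (788.8 − 108.6) / 495 = 1.37 m.

d ≈ 1.37 m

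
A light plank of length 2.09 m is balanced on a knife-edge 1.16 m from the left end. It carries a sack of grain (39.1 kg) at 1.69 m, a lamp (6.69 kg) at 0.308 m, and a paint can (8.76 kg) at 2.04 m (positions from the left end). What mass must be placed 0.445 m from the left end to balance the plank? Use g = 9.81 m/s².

m ≈ 31.8 kg

Taking torques about the knife-edge (at 1.16 m from the left end):
Sack of grain: 39.1 × 9.81 = 383.6 N down at 1.69 m → arm 0.53 m, τ = 383.6 × 0.53 = 203.3 N·m clockwise.
Lamp: 6.69 × 9.81 = 65.63 N down at 0.308 m → arm 0.852 m, τ = 65.63 × 0.852 = 55.92 N·m counterclockwise.
Paint can: 8.76 × 9.81 = 85.94 N down at 2.04 m → arm 0.88 m, τ = 85.94 × 0.88 = 75.63 N·m clockwise.
Net moment of known loads = 223 N·m clockwise.
An unknown mass m at 0.445 m has arm 0.715 m; its moment is m·g·0.715 counterclockwise.
For rotational equilibrium, m × 9.81 × 0.715 = 223, so m = 223 / (9.81 × 0.715) = 31.8 kg.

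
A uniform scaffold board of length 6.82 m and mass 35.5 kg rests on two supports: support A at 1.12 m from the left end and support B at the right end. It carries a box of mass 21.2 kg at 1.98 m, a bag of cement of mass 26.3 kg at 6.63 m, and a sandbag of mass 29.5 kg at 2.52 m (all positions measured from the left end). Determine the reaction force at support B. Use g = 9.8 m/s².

Sum moments about support A (its reaction then has zero moment arm).
Beam weight: 35.5 × 9.8 = 347.9 N down at 3.41 m → arm 2.29 m, τ = 347.9 × 2.29 = 796.7 N·m clockwise.
Box: 21.2 × 9.8 = 207.8 N down at 1.98 m → arm 0.86 m, τ = 207.8 × 0.86 = 178.7 N·m clockwise.
Bag of cement: 26.3 × 9.8 = 257.7 N down at 6.63 m → arm 5.51 m, τ = 257.7 × 5.51 = 1420 N·m clockwise.
Sandbag: 29.5 × 9.8 = 289.1 N down at 2.52 m → arm 1.4 m, τ = 289.1 × 1.4 = 404.7 N·m clockwise.
Net load moment about support A = 2800 N·m clockwise.
Reaction R at support B is upward at 6.82 m, arm 5.7 m → moment R × 5.7 counterclockwise.
Στ = 0 ⇒ R × 5.7 = 2800 ⇒ R = 491 N.

R_B ≈ 491 N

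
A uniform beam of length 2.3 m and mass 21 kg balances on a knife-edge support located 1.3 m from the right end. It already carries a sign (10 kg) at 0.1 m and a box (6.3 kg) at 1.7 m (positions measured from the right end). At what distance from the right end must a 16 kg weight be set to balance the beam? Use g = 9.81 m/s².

Choose the knife-edge support (at 1.3 m from the right end) as the axis so the support reaction has zero arm there.
Beam weight: 21 × 9.81 = 206 N down at 1.15 m → arm 0.15 m, τ = 206 × 0.15 = 30.9 N·m clockwise.
Sign: 10 × 9.81 = 98.1 N down at 0.1 m → arm 1.2 m, τ = 98.1 × 1.2 = 117.7 N·m clockwise.
Box: 6.3 × 9.81 = 61.8 N down at 1.7 m → arm 0.4 m, τ = 61.8 × 0.4 = 24.72 N·m counterclockwise.
Net moment of existing loads = 123.9 N·m clockwise.
The weight weighs 16 × 9.81 = 157 N and must supply an equal counterclockwise moment, so its lever arm about the knife-edge support is 123.9 / 157 = 0.789 m.
That puts it at 1.3 + 0.789 = 2.09 m from the right end.

x ≈ 2.09 m from the right end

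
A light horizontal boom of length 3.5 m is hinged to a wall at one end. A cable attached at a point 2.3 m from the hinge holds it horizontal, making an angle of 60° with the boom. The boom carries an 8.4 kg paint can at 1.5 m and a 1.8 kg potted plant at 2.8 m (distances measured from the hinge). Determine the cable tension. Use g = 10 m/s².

T ≈ 88.6 N

About the hinge:
Paint can: 8.4 × 10 = 84 N down at 1.5 m → arm 1.5 m, τ = 84 × 1.5 = 126 N·m clockwise.
Potted plant: 1.8 × 10 = 18 N down at 2.8 m → arm 2.8 m, τ = 18 × 2.8 = 50.4 N·m clockwise.
Total clockwise load moment = 176.4 N·m.
The cable tension T acts at 2.3 m; only its component perpendicular to the boom, T sinθ, produces torque. sin 60° = 0.866.
Στ = 0 ⇒ T × 2.3 × 0.866 = 176.4 ⇒ T = 176.4 / 1.992 = 88.6 N.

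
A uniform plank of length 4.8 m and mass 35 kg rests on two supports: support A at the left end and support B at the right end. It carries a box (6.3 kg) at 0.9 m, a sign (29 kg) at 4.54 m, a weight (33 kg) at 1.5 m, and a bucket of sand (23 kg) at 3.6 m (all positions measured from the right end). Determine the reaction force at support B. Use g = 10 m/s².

R_B ≈ 526 N

Sum moments about support A (its reaction then has zero moment arm).
Beam weight: 35 × 10 = 350 N down at 2.4 m → arm 2.4 m, τ = 350 × 2.4 = 840 N·m clockwise.
Box: 6.3 × 10 = 63 N down at 0.9 m → arm 3.9 m, τ = 63 × 3.9 = 245.7 N·m clockwise.
Sign: 29 × 10 = 290 N down at 4.54 m → arm 0.26 m, τ = 290 × 0.26 = 75.4 N·m clockwise.
Weight: 33 × 10 = 330 N down at 1.5 m → arm 3.3 m, τ = 330 × 3.3 = 1089 N·m clockwise.
Bucket of sand: 23 × 10 = 230 N down at 3.6 m → arm 1.2 m, τ = 230 × 1.2 = 276 N·m clockwise.
Net load moment about support A = 2526 N·m clockwise.
Reaction R at support B is upward at 0 m, arm 4.8 m → moment R × 4.8 counterclockwise.
Setting net torque to zero: R × 4.8 = 2526 → R = 526 N.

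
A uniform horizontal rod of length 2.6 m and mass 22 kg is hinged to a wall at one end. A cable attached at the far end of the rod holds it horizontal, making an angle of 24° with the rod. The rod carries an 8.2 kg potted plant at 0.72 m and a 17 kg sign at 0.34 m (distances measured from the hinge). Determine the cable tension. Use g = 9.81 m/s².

About the hinge:
Beam weight: 22 × 9.81 = 215.8 N down at 1.3 m → arm 1.3 m, τ = 215.8 × 1.3 = 280.5 N·m clockwise.
Potted plant: 8.2 × 9.81 = 80.44 N down at 0.72 m → arm 0.72 m, τ = 80.44 × 0.72 = 57.92 N·m clockwise.
Sign: 17 × 9.81 = 166.8 N down at 0.34 m → arm 0.34 m, τ = 166.8 × 0.34 = 56.71 N·m clockwise.
Total clockwise load moment = 395.1 N·m.
The cable tension T acts at 2.6 m; only its component perpendicular to the rod, T sinθ, produces torque. sin 24° = 0.4067.
For rotational equilibrium, T × 2.6 × 0.4067 = 395.1, so T = 395.1 / 1.057 = 374 N.

T ≈ 374 N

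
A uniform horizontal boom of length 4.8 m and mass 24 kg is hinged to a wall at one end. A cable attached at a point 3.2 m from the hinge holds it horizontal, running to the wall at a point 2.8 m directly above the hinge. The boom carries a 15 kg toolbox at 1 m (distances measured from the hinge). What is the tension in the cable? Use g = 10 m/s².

Take moments about the hinge.
Beam weight: 24 × 10 = 240 N down at 2.4 m → arm 2.4 m, τ = 240 × 2.4 = 576 N·m clockwise.
Toolbox: 15 × 10 = 150 N down at 1 m → arm 1 m, τ = 150 × 1 = 150 N·m clockwise.
Total clockwise load moment = 726 N·m.
The cable tension T acts at 3.2 m; only its component perpendicular to the boom, T sinθ, produces torque. sinθ = h/√(h²+d²) = 2.8/√(2.8²+3.2²) = 0.6585.
Setting net torque to zero: T × 3.2 × 0.6585 = 726 → T = 726 / 2.107 = 345 N.

T ≈ 345 N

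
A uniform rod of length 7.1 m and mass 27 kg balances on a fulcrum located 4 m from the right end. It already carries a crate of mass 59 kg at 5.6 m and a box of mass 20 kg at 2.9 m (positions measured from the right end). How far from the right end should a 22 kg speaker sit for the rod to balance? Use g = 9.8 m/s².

About the fulcrum (at 4 m from the right end):
Beam weight: 27 × 9.8 = 264.6 N down at 3.55 m → arm 0.45 m, τ = 264.6 × 0.45 = 119.1 N·m clockwise.
Crate: 59 × 9.8 = 578.2 N down at 5.6 m → arm 1.6 m, τ = 578.2 × 1.6 = 925.1 N·m counterclockwise.
Box: 20 × 9.8 = 196 N down at 2.9 m → arm 1.1 m, τ = 196 × 1.1 = 215.6 N·m clockwise.
Net moment of existing loads = 590.4 N·m counterclockwise.
The speaker weighs 22 × 9.8 = 215.6 N and must supply an equal clockwise moment, so its lever arm about the fulcrum is 590.4 / 215.6 = 2.74 m.
That puts it at 4 − 2.74 = 1.26 m from the right end.

x ≈ 1.26 m from the right end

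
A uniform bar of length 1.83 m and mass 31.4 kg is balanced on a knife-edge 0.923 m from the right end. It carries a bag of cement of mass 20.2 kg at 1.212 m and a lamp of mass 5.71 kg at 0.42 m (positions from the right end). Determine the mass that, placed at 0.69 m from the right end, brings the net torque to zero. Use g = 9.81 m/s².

Choose the knife-edge (at 0.923 m from the right end) as the axis so the support reaction has zero arm there.
Beam weight: 31.4 × 9.81 = 308 N down at 0.915 m → arm 0.008 m, τ = 308 × 0.008 = 2.464 N·m clockwise.
Bag of cement: 20.2 × 9.81 = 198.2 N down at 1.212 m → arm 0.289 m, τ = 198.2 × 0.289 = 57.28 N·m counterclockwise.
Lamp: 5.71 × 9.81 = 56.02 N down at 0.42 m → arm 0.503 m, τ = 56.02 × 0.503 = 28.18 N·m clockwise.
Net moment of known loads = 26.64 N·m counterclockwise.
An unknown mass m at 0.69 m has arm 0.233 m; its moment is m·g·0.233 clockwise.
Στ = 0 ⇒ m × 9.81 × 0.233 = 26.64 ⇒ m = 26.64 / (9.81 × 0.233) = 11.7 kg.

m ≈ 11.7 kg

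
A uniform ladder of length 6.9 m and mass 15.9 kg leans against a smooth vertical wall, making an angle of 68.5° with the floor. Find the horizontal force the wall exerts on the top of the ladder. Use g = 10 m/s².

Choose the foot of the ladder as the axis so the floor normal and friction both act there and drop out.
Ladder weight 15.9×10 = 159 N acts at 3.45 m along the ladder; its horizontal arm is 3.45·cos68.5° = 1.264 m → τ = 201 N·m clockwise.
Wall normal N acts horizontally at the top; its moment arm is the height L sinθ = 6.9·sin68.5° = 6.42 m, counterclockwise.
Balancing moments: N × 6.42 = 201, giving N = 31.3 N.

N_wall ≈ 31.3 N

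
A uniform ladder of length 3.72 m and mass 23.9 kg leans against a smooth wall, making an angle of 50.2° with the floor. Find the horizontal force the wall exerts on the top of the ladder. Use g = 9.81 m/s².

Sum moments about the foot of the ladder (the floor normal and friction both act there and drop out).
Ladder weight 23.9×9.81 = 234.5 N acts at 1.86 m along the ladder; its horizontal arm is 1.86·cos50.2° = 1.191 m → τ = 279.3 N·m clockwise.
Wall normal N acts horizontally at the top; its moment arm is the height L sinθ = 3.72·sin50.2° = 2.858 m, counterclockwise.
For rotational equilibrium, N × 2.858 = 279.3, so N = 97.7 N.

N_wall ≈ 97.7 N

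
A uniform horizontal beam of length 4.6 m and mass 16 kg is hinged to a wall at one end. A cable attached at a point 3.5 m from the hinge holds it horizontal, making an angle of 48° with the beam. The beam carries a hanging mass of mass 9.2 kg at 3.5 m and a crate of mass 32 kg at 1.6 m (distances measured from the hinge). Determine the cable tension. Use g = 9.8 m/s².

T ≈ 453 N

Sum moments about the hinge (the unknown hinge reaction has zero arm there).
Beam weight: 16 × 9.8 = 156.8 N down at 2.3 m → arm 2.3 m, τ = 156.8 × 2.3 = 360.6 N·m clockwise.
Hanging mass: 9.2 × 9.8 = 90.16 N down at 3.5 m → arm 3.5 m, τ = 90.16 × 3.5 = 315.6 N·m clockwise.
Crate: 32 × 9.8 = 313.6 N down at 1.6 m → arm 1.6 m, τ = 313.6 × 1.6 = 501.8 N·m clockwise.
Total clockwise load moment = 1178 N·m.
The cable tension T acts at 3.5 m; only its component perpendicular to the beam, T sinθ, produces torque. sin 48° = 0.7431.
Setting net torque to zero: T × 3.5 × 0.7431 = 1178 → T = 1178 / 2.601 = 453 N.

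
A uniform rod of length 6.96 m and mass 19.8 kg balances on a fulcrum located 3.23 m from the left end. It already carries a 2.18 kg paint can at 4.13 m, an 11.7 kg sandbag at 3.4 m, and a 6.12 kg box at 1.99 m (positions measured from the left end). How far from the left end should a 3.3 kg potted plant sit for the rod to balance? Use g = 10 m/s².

Take moments about the fulcrum (at 3.23 m from the left end).
Beam weight: 19.8 × 10 = 198 N down at 3.48 m → arm 0.25 m, τ = 198 × 0.25 = 49.5 N·m clockwise.
Paint can: 2.18 × 10 = 21.8 N down at 4.13 m → arm 0.9 m, τ = 21.8 × 0.9 = 19.62 N·m clockwise.
Sandbag: 11.7 × 10 = 117 N down at 3.4 m → arm 0.17 m, τ = 117 × 0.17 = 19.89 N·m clockwise.
Box: 6.12 × 10 = 61.2 N down at 1.99 m → arm 1.24 m, τ = 61.2 × 1.24 = 75.89 N·m counterclockwise.
Net moment of existing loads = 13.12 N·m clockwise.
The potted plant weighs 3.3 × 10 = 33 N and must supply an equal counterclockwise moment, so its lever arm about the fulcrum is 13.12 / 33 = 0.398 m.
That puts it at 3.23 − 0.398 = 2.83 m from the left end.

x ≈ 2.83 m from the left end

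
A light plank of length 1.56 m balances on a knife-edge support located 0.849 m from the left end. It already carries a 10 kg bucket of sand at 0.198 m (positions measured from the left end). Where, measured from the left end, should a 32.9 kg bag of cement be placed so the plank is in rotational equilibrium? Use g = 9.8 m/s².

Choose the knife-edge support (at 0.849 m from the left end) as the axis so the support reaction has zero arm there.
Bucket of sand: 10 × 9.8 = 98 N down at 0.198 m → arm 0.651 m, τ = 98 × 0.651 = 63.8 N·m counterclockwise.
Net moment of existing loads = 63.8 N·m counterclockwise.
The bag of cement weighs 32.9 × 9.8 = 322.4 N and must supply an equal clockwise moment, so its lever arm about the knife-edge support is 63.8 / 322.4 = 0.198 m.
That puts it at 0.849 + 0.198 = 1.05 m from the left end.

x ≈ 1.05 m from the left end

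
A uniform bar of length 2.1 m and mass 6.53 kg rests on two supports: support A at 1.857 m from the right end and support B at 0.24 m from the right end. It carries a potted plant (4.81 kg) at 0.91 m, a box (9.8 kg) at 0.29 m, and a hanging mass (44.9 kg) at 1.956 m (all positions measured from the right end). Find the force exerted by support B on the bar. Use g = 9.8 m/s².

Sum moments about support A (its reaction then has zero moment arm).
Beam weight: 6.53 × 9.8 = 63.99 N down at 1.05 m → arm 0.807 m, τ = 63.99 × 0.807 = 51.64 N·m clockwise.
Potted plant: 4.81 × 9.8 = 47.14 N down at 0.91 m → arm 0.947 m, τ = 47.14 × 0.947 = 44.64 N·m clockwise.
Box: 9.8 × 9.8 = 96.04 N down at 0.29 m → arm 1.567 m, τ = 96.04 × 1.567 = 150.5 N·m clockwise.
Hanging mass: 44.9 × 9.8 = 440 N down at 1.956 m → arm 0.099 m, τ = 440 × 0.099 = 43.56 N·m counterclockwise.
Net load moment about support A = 203.2 N·m clockwise.
Reaction R at support B is upward at 0.24 m, arm 1.617 m → moment R × 1.617 counterclockwise.
Setting net torque to zero: R × 1.617 = 203.2 → R = 126 N.

R_B ≈ 126 N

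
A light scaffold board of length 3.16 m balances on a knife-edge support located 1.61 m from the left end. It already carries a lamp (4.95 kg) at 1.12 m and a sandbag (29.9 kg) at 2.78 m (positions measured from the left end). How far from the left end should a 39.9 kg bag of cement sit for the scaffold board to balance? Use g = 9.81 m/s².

x ≈ 0.794 m from the left end

Taking torques about the knife-edge support (at 1.61 m from the left end):
Lamp: 4.95 × 9.81 = 48.56 N down at 1.12 m → arm 0.49 m, τ = 48.56 × 0.49 = 23.79 N·m counterclockwise.
Sandbag: 29.9 × 9.81 = 293.3 N down at 2.78 m → arm 1.17 m, τ = 293.3 × 1.17 = 343.2 N·m clockwise.
Net moment of existing loads = 319.4 N·m clockwise.
The bag of cement weighs 39.9 × 9.81 = 391.4 N and must supply an equal counterclockwise moment, so its lever arm about the knife-edge support is 319.4 / 391.4 = 0.816 m.
That puts it at 1.61 − 0.816 = 0.794 m from the left end.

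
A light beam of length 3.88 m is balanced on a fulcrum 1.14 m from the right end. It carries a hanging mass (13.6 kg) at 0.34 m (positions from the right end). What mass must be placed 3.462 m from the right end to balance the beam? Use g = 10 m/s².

m ≈ 4.69 kg

About the fulcrum (at 1.14 m from the right end):
Hanging mass: 13.6 × 10 = 136 N down at 0.34 m → arm 0.8 m, τ = 136 × 0.8 = 108.8 N·m clockwise.
Net moment of known loads = 108.8 N·m clockwise.
An unknown mass m at 3.462 m has arm 2.322 m; its moment is m·g·2.322 counterclockwise.
Balancing moments: m × 10 × 2.322 = 108.8, giving m = 108.8 / (10 × 2.322) = 4.69 kg.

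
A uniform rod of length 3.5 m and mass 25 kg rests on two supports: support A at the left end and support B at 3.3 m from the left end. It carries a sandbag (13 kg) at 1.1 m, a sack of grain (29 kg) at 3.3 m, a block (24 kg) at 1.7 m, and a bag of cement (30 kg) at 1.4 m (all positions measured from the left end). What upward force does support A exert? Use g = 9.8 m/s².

R_A ≈ 483 N

Sum moments about support B (its reaction then has zero moment arm).
Beam weight: 25 × 9.8 = 245 N down at 1.75 m → arm 1.55 m, τ = 245 × 1.55 = 379.8 N·m counterclockwise.
Sandbag: 13 × 9.8 = 127.4 N down at 1.1 m → arm 2.2 m, τ = 127.4 × 2.2 = 280.3 N·m counterclockwise.
Sack of grain: acts at the support B, moment arm 0 → no torque.
Block: 24 × 9.8 = 235.2 N down at 1.7 m → arm 1.6 m, τ = 235.2 × 1.6 = 376.3 N·m counterclockwise.
Bag of cement: 30 × 9.8 = 294 N down at 1.4 m → arm 1.9 m, τ = 294 × 1.9 = 558.6 N·m counterclockwise.
Net load moment about support B = 1595 N·m counterclockwise.
Reaction R at support A is upward at 0 m, arm 3.3 m → moment R × 3.3 clockwise.
Balancing moments: R × 3.3 = 1595, giving R = 483 N.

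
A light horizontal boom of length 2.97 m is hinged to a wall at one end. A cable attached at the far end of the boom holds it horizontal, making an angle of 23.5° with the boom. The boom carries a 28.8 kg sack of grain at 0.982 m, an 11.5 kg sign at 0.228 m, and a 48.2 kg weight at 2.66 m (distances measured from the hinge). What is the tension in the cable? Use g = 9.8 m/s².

T ≈ 1320 N

Sum moments about the hinge (the unknown hinge reaction has zero arm there).
Sack of grain: 28.8 × 9.8 = 282.2 N down at 0.982 m → arm 0.982 m, τ = 282.2 × 0.982 = 277.1 N·m clockwise.
Sign: 11.5 × 9.8 = 112.7 N down at 0.228 m → arm 0.228 m, τ = 112.7 × 0.228 = 25.7 N·m clockwise.
Weight: 48.2 × 9.8 = 472.4 N down at 2.66 m → arm 2.66 m, τ = 472.4 × 2.66 = 1257 N·m clockwise.
Total clockwise load moment = 1560 N·m.
The cable tension T acts at 2.97 m; only its component perpendicular to the boom, T sinθ, produces torque. sin 23.5° = 0.3987.
For rotational equilibrium, T × 2.97 × 0.3987 = 1560, so T = 1560 / 1.184 = 1320 N.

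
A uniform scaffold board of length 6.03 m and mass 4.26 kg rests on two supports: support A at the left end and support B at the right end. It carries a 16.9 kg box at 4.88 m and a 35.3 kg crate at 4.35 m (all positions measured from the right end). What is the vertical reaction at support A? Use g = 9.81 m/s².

R_A ≈ 405 N

Choose support B as the axis so its reaction then has zero moment arm.
Beam weight: 4.26 × 9.81 = 41.79 N down at 3.015 m → arm 3.015 m, τ = 41.79 × 3.015 = 126 N·m counterclockwise.
Box: 16.9 × 9.81 = 165.8 N down at 4.88 m → arm 4.88 m, τ = 165.8 × 4.88 = 809.1 N·m counterclockwise.
Crate: 35.3 × 9.81 = 346.3 N down at 4.35 m → arm 4.35 m, τ = 346.3 × 4.35 = 1506 N·m counterclockwise.
Net load moment about support B = 2441 N·m counterclockwise.
Reaction R at support A is upward at 6.03 m, arm 6.03 m → moment R × 6.03 clockwise.
Στ = 0 ⇒ R × 6.03 = 2441 ⇒ R = 405 N.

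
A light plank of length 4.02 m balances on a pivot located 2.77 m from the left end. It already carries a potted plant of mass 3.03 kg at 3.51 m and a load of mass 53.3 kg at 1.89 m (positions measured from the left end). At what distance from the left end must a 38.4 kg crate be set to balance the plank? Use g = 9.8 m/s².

x ≈ 3.93 m from the left end

Choose the pivot (at 2.77 m from the left end) as the axis so the support reaction has zero arm there.
Potted plant: 3.03 × 9.8 = 29.69 N down at 3.51 m → arm 0.74 m, τ = 29.69 × 0.74 = 21.97 N·m clockwise.
Load: 53.3 × 9.8 = 522.3 N down at 1.89 m → arm 0.88 m, τ = 522.3 × 0.88 = 459.6 N·m counterclockwise.
Net moment of existing loads = 437.6 N·m counterclockwise.
The crate weighs 38.4 × 9.8 = 376.3 N and must supply an equal clockwise moment, so its lever arm about the pivot is 437.6 / 376.3 = 1.16 m.
That puts it at 2.77 + 1.16 = 3.93 m from the left end.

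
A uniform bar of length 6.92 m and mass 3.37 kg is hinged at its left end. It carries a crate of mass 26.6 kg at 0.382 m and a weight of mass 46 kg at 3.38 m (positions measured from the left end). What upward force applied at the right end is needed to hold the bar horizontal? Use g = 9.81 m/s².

F ≈ 251 N

Taking torques about the left end:
Beam weight: 3.37 × 9.81 = 33.06 N down at 3.46 m → arm 3.46 m, τ = 33.06 × 3.46 = 114.4 N·m clockwise.
Crate: 26.6 × 9.81 = 260.9 N down at 0.382 m → arm 0.382 m, τ = 260.9 × 0.382 = 99.66 N·m clockwise.
Weight: 46 × 9.81 = 451.3 N down at 3.38 m → arm 3.38 m, τ = 451.3 × 3.38 = 1525 N·m clockwise.
Net moment of the loads = 1739 N·m clockwise.
The upward force F acts at the right end, arm 6.92 m, giving F × 6.92 counterclockwise.
Στ = 0 ⇒ F × 6.92 = 1739 ⇒ F = 1739 / 6.92 = 251 N.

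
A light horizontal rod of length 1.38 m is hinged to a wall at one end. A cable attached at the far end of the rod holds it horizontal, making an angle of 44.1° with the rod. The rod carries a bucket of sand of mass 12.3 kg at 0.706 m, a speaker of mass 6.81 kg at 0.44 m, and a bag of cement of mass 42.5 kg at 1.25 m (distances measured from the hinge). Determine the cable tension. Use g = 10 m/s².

T ≈ 675 N

Take moments about the hinge.
Bucket of sand: 12.3 × 10 = 123 N down at 0.706 m → arm 0.706 m, τ = 123 × 0.706 = 86.84 N·m clockwise.
Speaker: 6.81 × 10 = 68.1 N down at 0.44 m → arm 0.44 m, τ = 68.1 × 0.44 = 29.96 N·m clockwise.
Bag of cement: 42.5 × 10 = 425 N down at 1.25 m → arm 1.25 m, τ = 425 × 1.25 = 531.2 N·m clockwise.
Total clockwise load moment = 648 N·m.
The cable tension T acts at 1.38 m; only its component perpendicular to the rod, T sinθ, produces torque. sin 44.1° = 0.6959.
Στ = 0 ⇒ T × 1.38 × 0.6959 = 648 ⇒ T = 648 / 0.9603 = 675 N.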